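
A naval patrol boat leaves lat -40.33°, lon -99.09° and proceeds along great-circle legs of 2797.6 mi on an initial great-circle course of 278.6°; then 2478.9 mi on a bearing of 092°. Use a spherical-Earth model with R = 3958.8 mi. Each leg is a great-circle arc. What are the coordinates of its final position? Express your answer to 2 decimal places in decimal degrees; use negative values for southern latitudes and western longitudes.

latitude -20.94°, longitude -105.23°

Apply the spherical direct solution leg by leg, carrying full precision between legs.
Leg 1: from (-40.33°, -99.09°), δ = 2797.6/3958.8 = 0.706679 rad, θ = 278.6° → φ = -24.72°, λ = -144.06°.
Leg 2: from (-24.72°, -144.06°), δ = 2478.9/3958.8 = 0.626175 rad, θ = 92° → φ = -20.94°, λ = -105.23°.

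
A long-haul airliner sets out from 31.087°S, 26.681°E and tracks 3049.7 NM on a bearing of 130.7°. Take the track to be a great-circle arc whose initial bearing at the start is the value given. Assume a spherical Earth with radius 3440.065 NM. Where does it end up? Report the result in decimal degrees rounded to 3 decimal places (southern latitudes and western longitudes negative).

Central angle δ = d/R = 0.886524 rad.
Converting: φ₁ = -0.542571 rad, θ = 2.281145 rad.
Destination latitude: φ₂ = arcsin( sin φ₁ cos δ + cos φ₁ sin δ cos θ ) = arcsin(-0.759112) = -49.386°.
Δλ = atan2( sin θ sin δ cos φ₁ , cos δ − sin φ₁ sin φ₂ ) = atan2(0.503094, 0.240150) = 1.125434 rad = 64.483°.
Hence λ₂ = 26.681° + 64.483° = 91.164°.

latitude -49.386°, longitude 91.164°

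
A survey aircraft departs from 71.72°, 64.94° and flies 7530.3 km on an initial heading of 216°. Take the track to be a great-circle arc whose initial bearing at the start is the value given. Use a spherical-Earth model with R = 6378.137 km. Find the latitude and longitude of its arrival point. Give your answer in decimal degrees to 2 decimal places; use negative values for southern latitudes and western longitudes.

δ = 7530.3/6378.137 = 1.180643 rad (67.6458°).
With φ₁ = 71.72° = 1.251750 rad and θ = 216° = 3.769911 rad:
Destination latitude: φ₂ = arcsin( sin φ₁ cos δ + cos φ₁ sin δ cos θ ) = arcsin(0.126450) = 7.26°.
Then Δλ = atan2(-0.170510, 0.260262) = -0.579986 rad, from sin θ sin δ cos φ₁ over cos δ − sin φ₁ sin φ₂.
λ₂ = λ₁ + Δλ = 31.71°.

latitude 7.26°, longitude 31.71°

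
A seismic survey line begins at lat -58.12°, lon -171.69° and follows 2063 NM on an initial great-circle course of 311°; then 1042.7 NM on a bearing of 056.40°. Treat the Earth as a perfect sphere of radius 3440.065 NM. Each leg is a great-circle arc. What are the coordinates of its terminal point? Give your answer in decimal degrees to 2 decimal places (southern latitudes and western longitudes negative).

Apply the spherical direct solution leg by leg, carrying full precision between legs.
Leg 1: from (-58.12°, -171.69°), δ = 2063/3440.065 = 0.599698 rad, θ = 311° → φ = -30.36°, λ = 158.73°.
Leg 2: from (-30.36°, 158.73°), δ = 1042.7/3440.065 = 0.303105 rad, θ = 56.4° → φ = -19.87°, λ = 174.06°.

latitude -19.87°, longitude 174.06°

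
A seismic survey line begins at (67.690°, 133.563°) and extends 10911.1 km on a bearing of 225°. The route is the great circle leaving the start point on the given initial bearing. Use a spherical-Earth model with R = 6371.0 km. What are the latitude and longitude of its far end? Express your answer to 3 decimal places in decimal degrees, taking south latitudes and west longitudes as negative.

latitude -23.360°, longitude 83.877°

δ = 10911.1/6371 = 1.712620 rad (98.1259°).
With φ₁ = 67.690° = 1.181413 rad and θ = 225° = 3.926991 rad:
Destination latitude: φ₂ = arcsin( sin φ₁ cos δ + cos φ₁ sin δ cos θ ) = arcsin(-0.396503) = -23.360°.
Then Δλ = atan2(-0.265735, 0.225473) = -0.867180 rad, from sin θ sin δ cos φ₁ over cos δ − sin φ₁ sin φ₂.
λ₂ = λ₁ + Δλ = 83.877°.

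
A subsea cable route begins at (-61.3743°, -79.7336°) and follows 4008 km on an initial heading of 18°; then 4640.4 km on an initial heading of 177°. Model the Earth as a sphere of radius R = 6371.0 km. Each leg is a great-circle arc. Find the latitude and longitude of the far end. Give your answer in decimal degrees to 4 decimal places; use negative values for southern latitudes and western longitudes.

Apply the spherical direct solution leg by leg, carrying full precision between legs.
Leg 1: from (-61.3743°, -79.7336°), δ = 4008/6371 = 0.629101 rad, θ = 18° → φ = -26.2073°, λ = -68.0408°.
Leg 2: from (-26.2073°, -68.0408°), δ = 4640.4/6371 = 0.728363 rad, θ = 177° → φ = -67.8149°, λ = -62.7471°.

latitude -67.8149°, longitude -62.7471°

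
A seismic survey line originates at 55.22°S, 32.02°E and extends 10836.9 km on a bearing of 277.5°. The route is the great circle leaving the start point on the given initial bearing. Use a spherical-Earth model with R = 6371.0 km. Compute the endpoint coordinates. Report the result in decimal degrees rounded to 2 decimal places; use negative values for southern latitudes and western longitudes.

δ = 10836.9/6371 = 1.700973 rad (97.4586°).
With φ₁ = -55.22° = -0.963771 rad and θ = 277.5° = 4.843289 rad:
Applying the spherical law of cosines for sides, sin φ₂ = sin φ₁ cos δ + cos φ₁ sin δ cos θ = 0.180444, so φ₂ = 10.40°.
For the longitude increment, Δλ = atan2( sin θ sin δ cos φ₁, cos δ − sin φ₁ sin φ₂ ) = atan2(-0.560762, 0.018398) = -88.12°.
λ₂ = λ₁ + Δλ = -56.10°.

latitude 10.40°, longitude -56.10°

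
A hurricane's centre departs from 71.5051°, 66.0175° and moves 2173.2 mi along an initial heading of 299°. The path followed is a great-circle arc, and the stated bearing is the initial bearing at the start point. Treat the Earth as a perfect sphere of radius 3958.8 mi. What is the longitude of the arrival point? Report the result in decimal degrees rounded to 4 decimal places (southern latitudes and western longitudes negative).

δ = 2173.2/3958.8 = 0.548954 rad (31.4528°).
Start latitude φ₁ = 1.247999 rad; initial bearing θ = 5.218534 rad.
sin φ₂ = sin φ₁ cos δ + cos φ₁ sin δ cos θ = (0.948352)(0.853071) + (0.317220)(0.521795)(0.484810) = 0.889259
φ₂ = asin(0.889259) = 1.095722 rad = 62.7803°.
For the longitude increment, Δλ = atan2( sin θ sin δ cos φ₁, cos δ − sin φ₁ sin φ₂ ) = atan2(-0.144771, 0.009740) = -86.1509°.
λ₂ = 66.0175° + -86.1509° = -20.1334°.

longitude -20.1334°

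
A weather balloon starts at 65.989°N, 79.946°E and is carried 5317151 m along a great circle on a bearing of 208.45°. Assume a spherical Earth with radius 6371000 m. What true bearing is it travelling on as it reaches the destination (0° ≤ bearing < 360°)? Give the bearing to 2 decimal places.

Central angle δ = d/R = 0.834587 rad.
With φ₁ = 65.989° = 1.151725 rad and θ = 208.45° = 3.638139 rad:
sin φ₂ = sin φ₁ cos δ + cos φ₁ sin δ cos θ = (0.913467)(0.671484) + (0.406912)(0.741019)(-0.879233) = 0.348264
φ₂ = asin(0.348264) = 0.355719 rad = 20.381°.
Δλ = atan2( sin θ sin δ cos φ₁ , cos δ − sin φ₁ sin φ₂ ) = atan2(-0.143646, 0.353356) = -0.386114 rad = -22.123°.
λ₂ = 79.946° + -22.123° = 57.823°.
The forward bearing on arrival equals the back-azimuth from the destination plus 180°.
Back-azimuth from P₂ (20.38°, 57.82°) to P₁ (65.99°, 79.95°), with Δλ' = λ₁ − λ₂ = 22.12°: atan2( sin Δλ' cos φ₁ , cos φ₂ sin φ₁ − sin φ₂ cos φ₁ cos Δλ' ) = 11.93°.
Final bearing = (11.93° + 180°) mod 360° = 191.93°.

final bearing 191.93°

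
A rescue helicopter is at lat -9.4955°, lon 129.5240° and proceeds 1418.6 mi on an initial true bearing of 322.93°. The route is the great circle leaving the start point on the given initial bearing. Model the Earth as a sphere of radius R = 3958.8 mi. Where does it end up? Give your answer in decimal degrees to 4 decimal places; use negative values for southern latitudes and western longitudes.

δ = 1418.6/3958.8 = 0.358341 rad (20.5314°).
Converting: φ₁ = -0.165728 rad, θ = 5.636192 rad.
Applying the spherical law of cosines for sides, sin φ₂ = sin φ₁ cos δ + cos φ₁ sin δ cos θ = 0.121515, so φ₂ = 6.9795°.
Then Δλ = atan2(-0.208515, 0.956526) = -0.214634 rad, from sin θ sin δ cos φ₁ over cos δ − sin φ₁ sin φ₂.
Hence λ₂ = 129.5240° + -12.2976° = 117.2264°.

latitude 6.9795°, longitude 117.2264°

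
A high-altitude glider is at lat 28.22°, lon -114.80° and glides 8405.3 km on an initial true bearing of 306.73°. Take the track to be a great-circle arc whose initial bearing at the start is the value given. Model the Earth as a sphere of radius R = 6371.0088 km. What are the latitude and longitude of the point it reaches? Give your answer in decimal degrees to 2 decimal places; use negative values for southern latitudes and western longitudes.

Angular distance δ = d/R = 8405.3 / 6371.0088 = 1.319304 rad.
Start latitude φ₁ = 0.492532 rad; initial bearing θ = 5.353448 rad.
sin φ₂ = sin φ₁ cos δ + cos φ₁ sin δ cos θ = (0.472858)(0.248849) + (0.881138)(0.968542)(0.598045) = 0.628054
φ₂ = asin(0.628054) = 0.679050 rad = 38.91°.
For the longitude increment, Δλ = atan2( sin θ sin δ cos φ₁, cos δ − sin φ₁ sin φ₂ ) = atan2(-0.683984, -0.048131) = -94.03°.
λ₂ = -114.80° + -94.03° = -208.83°, normalized to (−180°, 180°] → 151.17°.

latitude 38.91°, longitude 151.17°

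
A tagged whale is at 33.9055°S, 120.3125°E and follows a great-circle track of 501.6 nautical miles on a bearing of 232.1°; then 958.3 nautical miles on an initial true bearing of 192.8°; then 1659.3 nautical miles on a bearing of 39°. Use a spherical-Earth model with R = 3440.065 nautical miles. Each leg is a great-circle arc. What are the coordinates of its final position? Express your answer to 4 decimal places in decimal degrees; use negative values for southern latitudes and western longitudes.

latitude -30.4987°, longitude 125.6850°

Apply the spherical direct solution leg by leg, carrying full precision between legs.
Leg 1: from (-33.9055°, 120.3125°), δ = 501.6/3440.065 = 0.145811 rad, θ = 232.1° → φ = -38.7543°, λ = 111.8584°.
Leg 2: from (-38.7543°, 111.8584°), δ = 958.3/3440.065 = 0.278570 rad, θ = 192.8° → φ = -54.1900°, λ = 105.8818°.
Leg 3: from (-54.1900°, 105.8818°), δ = 1659.3/3440.065 = 0.482346 rad, θ = 39° → φ = -30.4987°, λ = 125.6850°.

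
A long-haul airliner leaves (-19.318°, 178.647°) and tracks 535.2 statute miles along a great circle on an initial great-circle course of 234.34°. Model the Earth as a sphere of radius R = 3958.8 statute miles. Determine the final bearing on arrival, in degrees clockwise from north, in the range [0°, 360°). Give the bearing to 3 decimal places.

δ = 535.2/3958.8 = 0.135192 rad (7.7460°).
Converting: φ₁ = -0.337163 rad, θ = 4.090005 rad.
Destination latitude: φ₂ = arcsin( sin φ₁ cos δ + cos φ₁ sin δ cos θ ) = arcsin(-0.401942) = -23.700°.
Then Δλ = atan2(-0.103343, 0.857909) = -0.119881 rad, from sin θ sin δ cos φ₁ over cos δ − sin φ₁ sin φ₂.
λ₂ = λ₁ + Δλ = 171.778°.
The forward bearing on arrival equals the back-azimuth from the destination plus 180°.
Back-azimuth from P₂ (-23.700°, 171.778°) to P₁ (-19.318°, 178.647°), with Δλ' = λ₁ − λ₂ = 6.869°: atan2( sin Δλ' cos φ₁ , cos φ₂ sin φ₁ − sin φ₂ cos φ₁ cos Δλ' ) = 56.863°.
Final bearing = (56.863° + 180°) mod 360° = 236.863°.

final bearing 236.863°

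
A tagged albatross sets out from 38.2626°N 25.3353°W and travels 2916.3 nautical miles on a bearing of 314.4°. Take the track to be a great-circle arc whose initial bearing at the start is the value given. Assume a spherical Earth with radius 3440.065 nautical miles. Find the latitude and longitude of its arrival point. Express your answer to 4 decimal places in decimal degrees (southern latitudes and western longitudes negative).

δ = 2916.3/3440.065 = 0.847746 rad (48.5722°).
Start latitude φ₁ = 0.667808 rad; initial bearing θ = 5.487315 rad.
sin φ₂ = sin φ₁ cos δ + cos φ₁ sin δ cos θ = (0.619267)(0.661675) + (0.785181)(0.749791)(0.699663) = 0.821660
φ₂ = asin(0.821660) = 0.964317 rad = 55.2513°.
For the longitude increment, Δλ = atan2( sin θ sin δ cos φ₁, cos δ − sin φ₁ sin φ₂ ) = atan2(-0.420625, 0.152849) = -70.0297°.
λ₂ = -25.3353° + -70.0297° = -95.3650°.

latitude 55.2513°, longitude -95.3650°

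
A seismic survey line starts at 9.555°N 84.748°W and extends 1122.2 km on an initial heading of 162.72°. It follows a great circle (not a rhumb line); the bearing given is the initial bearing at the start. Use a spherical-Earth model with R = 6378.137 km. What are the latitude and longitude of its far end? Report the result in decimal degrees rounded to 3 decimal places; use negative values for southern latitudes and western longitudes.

Angular distance δ = d/R = 1122.2 / 6378.137 = 0.175945 rad.
With φ₁ = 9.555° = 0.166766 rad and θ = 162.72° = 2.840000 rad:
sin φ₂ = sin φ₁ cos δ + cos φ₁ sin δ cos θ = (0.165994)(0.984562) + (0.986127)(0.175038)(-0.954865) = -0.001388
φ₂ = asin(-0.001388) = -0.001388 rad = -0.080°.
For the longitude increment, Δλ = atan2( sin θ sin δ cos φ₁, cos δ − sin φ₁ sin φ₂ ) = atan2(0.051272, 0.984792) = 2.980°.
Hence λ₂ = -84.748° + 2.980° = -81.768°.

latitude -0.080°, longitude -81.768°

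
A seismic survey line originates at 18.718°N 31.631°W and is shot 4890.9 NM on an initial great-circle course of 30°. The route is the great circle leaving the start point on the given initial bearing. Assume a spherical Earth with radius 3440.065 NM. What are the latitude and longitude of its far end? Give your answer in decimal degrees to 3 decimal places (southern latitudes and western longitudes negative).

Central angle δ = d/R = 1.421746 rad.
Converting: φ₁ = 0.326691 rad, θ = 0.523599 rad.
sin φ₂ = sin φ₁ cos δ + cos φ₁ sin δ cos θ = (0.320911)(0.148499) + (0.947110)(0.988913)(0.866025) = 0.858782
φ₂ = asin(0.858782) = 1.032887 rad = 59.180°.
Δλ = atan2( sin θ sin δ cos φ₁ , cos δ − sin φ₁ sin φ₂ ) = atan2(0.468304, -0.127093) = 1.835804 rad = 105.184°.
λ₂ = λ₁ + Δλ = 73.553°.

latitude 59.180°, longitude 73.553°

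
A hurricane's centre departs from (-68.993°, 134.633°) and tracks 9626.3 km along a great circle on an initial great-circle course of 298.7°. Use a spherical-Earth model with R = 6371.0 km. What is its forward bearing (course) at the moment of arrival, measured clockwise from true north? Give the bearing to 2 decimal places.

δ = 9626.3/6371 = 1.510956 rad (86.5714°).
With φ₁ = -68.993° = -1.204155 rad and θ = 298.7° = 5.213298 rad:
sin φ₂ = sin φ₁ cos δ + cos φ₁ sin δ cos θ = (-0.933537)(0.059805) + (0.358482)(0.998210)(0.480223) = 0.116013
φ₂ = asin(0.116013) = 0.116275 rad = 6.662°.
Then Δλ = atan2(-0.313878, 0.168108) = -1.079090 rad, from sin θ sin δ cos φ₁ over cos δ − sin φ₁ sin φ₂.
λ₂ = λ₁ + Δλ = 72.806°.
The forward bearing on arrival equals the back-azimuth from the destination plus 180°.
Back-azimuth from P₂ (6.66°, 72.81°) to P₁ (-68.99°, 134.63°), with Δλ' = λ₁ − λ₂ = 61.83°: atan2( sin Δλ' cos φ₁ , cos φ₂ sin φ₁ − sin φ₂ cos φ₁ cos Δλ' ) = 161.54°.
Final bearing = (161.54° + 180°) mod 360° = 341.54°.

final bearing 341.54°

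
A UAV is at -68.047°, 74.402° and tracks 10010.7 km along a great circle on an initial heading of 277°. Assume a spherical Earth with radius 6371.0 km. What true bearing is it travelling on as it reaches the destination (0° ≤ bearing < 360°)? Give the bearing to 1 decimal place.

Angular distance δ = d/R = 10010.7 / 6371 = 1.571292 rad.
With φ₁ = -68.047° = -1.187644 rad and θ = 277° = 4.834562 rad:
Applying the spherical law of cosines for sides, sin φ₂ = sin φ₁ cos δ + cos φ₁ sin δ cos θ = 0.046020, so φ₂ = 2.638°.
For the longitude increment, Δλ = atan2( sin θ sin δ cos φ₁, cos δ − sin φ₁ sin φ₂ ) = atan2(-0.371059, 0.042188) = -83.514°.
Hence λ₂ = 74.402° + -83.514° = -9.112°.
The forward bearing on arrival equals the back-azimuth from the destination plus 180°.
Back-azimuth from P₂ (2.6°, -9.1°) to P₁ (-68.0°, 74.4°), with Δλ' = λ₁ − λ₂ = 83.5°: atan2( sin Δλ' cos φ₁ , cos φ₂ sin φ₁ − sin φ₂ cos φ₁ cos Δλ' ) = 158.2°.
Final bearing = (158.2° + 180°) mod 360° = 338.2°.

final bearing 338.2°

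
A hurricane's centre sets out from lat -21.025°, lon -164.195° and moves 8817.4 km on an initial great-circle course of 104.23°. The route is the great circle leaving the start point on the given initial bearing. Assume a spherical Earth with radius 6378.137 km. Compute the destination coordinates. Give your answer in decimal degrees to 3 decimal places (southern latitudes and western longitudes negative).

Central angle δ = d/R = 1.382441 rad.
With φ₁ = -21.025° = -0.366955 rad and θ = 104.23° = 1.819157 rad:
Destination latitude: φ₂ = arcsin( sin φ₁ cos δ + cos φ₁ sin δ cos θ ) = arcsin(-0.292570) = -17.012°.
For the longitude increment, Δλ = atan2( sin θ sin δ cos φ₁, cos δ − sin φ₁ sin φ₂ ) = atan2(0.888781, 0.082277) = 84.711°.
λ₂ = -164.195° + 84.711° = -79.484°.

latitude -17.012°, longitude -79.484°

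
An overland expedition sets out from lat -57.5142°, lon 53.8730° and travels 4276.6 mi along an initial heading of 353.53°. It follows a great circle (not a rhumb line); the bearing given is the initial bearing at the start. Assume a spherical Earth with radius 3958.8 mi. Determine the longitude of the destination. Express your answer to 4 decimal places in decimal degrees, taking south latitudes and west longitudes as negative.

longitude 48.1531°

Angular distance δ = d/R = 4276.6 / 3958.8 = 1.080277 rad.
Converting: φ₁ = -1.003812 rad, θ = 6.170263 rad.
sin φ₂ = sin φ₁ cos δ + cos φ₁ sin δ cos θ = (-0.843525)(0.471084) + (0.537091)(0.882088)(0.993631) = 0.073373
φ₂ = asin(0.073373) = 0.073439 rad = 4.2077°.
Δλ = atan2( sin θ sin δ cos φ₁ , cos δ − sin φ₁ sin φ₂ ) = atan2(-0.053385, 0.532976) = -0.099831 rad = -5.7199°.
Hence λ₂ = 53.8730° + -5.7199° = 48.1531°.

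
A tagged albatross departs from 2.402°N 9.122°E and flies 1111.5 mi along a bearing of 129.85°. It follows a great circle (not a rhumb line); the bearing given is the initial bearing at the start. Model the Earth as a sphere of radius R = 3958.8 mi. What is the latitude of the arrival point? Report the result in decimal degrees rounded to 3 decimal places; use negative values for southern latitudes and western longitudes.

latitude -7.882°

Angular distance δ = d/R = 1111.5 / 3958.8 = 0.280767 rad.
Start latitude φ₁ = 0.041923 rad; initial bearing θ = 2.266310 rad.
sin φ₂ = sin φ₁ cos δ + cos φ₁ sin δ cos θ = (0.041911)(0.960843) + (0.999121)(0.277093)(-0.640780) = -0.137130
φ₂ = asin(-0.137130) = -0.137563 rad = -7.882°.
Then Δλ = atan2(0.212544, 0.966590) = 0.216446 rad, from sin θ sin δ cos φ₁ over cos δ − sin φ₁ sin φ₂.
Hence λ₂ = 9.122° + 12.401° = 21.523°.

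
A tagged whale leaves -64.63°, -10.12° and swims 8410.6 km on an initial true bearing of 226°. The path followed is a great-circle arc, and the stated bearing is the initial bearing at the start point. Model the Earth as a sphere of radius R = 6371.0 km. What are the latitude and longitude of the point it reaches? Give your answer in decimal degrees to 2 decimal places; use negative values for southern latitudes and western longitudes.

latitude -30.83°, longitude -135.88°

δ = 8410.6/6371 = 1.320138 rad (75.6383°).
With φ₁ = -64.63° = -1.128006 rad and θ = 226° = 3.944444 rad:
Applying the spherical law of cosines for sides, sin φ₂ = sin φ₁ cos δ + cos φ₁ sin δ cos θ = -0.512454, so φ₂ = -30.83°.
Then Δλ = atan2(-0.298578, -0.214991) = -2.194852 rad, from sin θ sin δ cos φ₁ over cos δ − sin φ₁ sin φ₂.
λ₂ = λ₁ + Δλ = -135.88°.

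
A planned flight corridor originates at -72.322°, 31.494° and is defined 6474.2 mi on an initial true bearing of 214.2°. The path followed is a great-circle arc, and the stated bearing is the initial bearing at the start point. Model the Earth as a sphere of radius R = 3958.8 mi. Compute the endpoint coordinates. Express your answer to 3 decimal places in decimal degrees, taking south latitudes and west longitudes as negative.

latitude -10.902°, longitude -113.671°

The arc subtends δ = 6474.2/3958.8 = 1.635395 rad at the centre.
Converting: φ₁ = -1.262257 rad, θ = 3.738495 rad.
sin φ₂ = sin φ₁ cos δ + cos φ₁ sin δ cos θ = (-0.952778)(-0.064553) + (0.303667)(0.997914)(-0.827081) = -0.189128
φ₂ = asin(-0.189128) = -0.190274 rad = -10.902°.
For the longitude increment, Δλ = atan2( sin θ sin δ cos φ₁, cos δ − sin φ₁ sin φ₂ ) = atan2(-0.170330, -0.244751) = -145.165°.
λ₂ = 31.494° + -145.165° = -113.671°.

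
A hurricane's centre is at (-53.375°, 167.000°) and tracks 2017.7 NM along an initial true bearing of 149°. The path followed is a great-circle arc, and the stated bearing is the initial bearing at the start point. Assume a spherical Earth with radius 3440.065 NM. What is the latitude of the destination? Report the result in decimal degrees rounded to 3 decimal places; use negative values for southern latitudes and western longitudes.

latitude -72.073°

The arc subtends δ = 2017.7/3440.065 = 0.586530 rad at the centre.
Start latitude φ₁ = -0.931569 rad; initial bearing θ = 2.600541 rad.
Applying the spherical law of cosines for sides, sin φ₂ = sin φ₁ cos δ + cos φ₁ sin δ cos θ = -0.951450, so φ₂ = -72.073°.
For the longitude increment, Δλ = atan2( sin θ sin δ cos φ₁, cos δ − sin φ₁ sin φ₂ ) = atan2(0.170060, 0.069273) = 67.837°.
λ₂ = 167.000° + 67.837° = 234.837°, normalized to (−180°, 180°] → -125.163°.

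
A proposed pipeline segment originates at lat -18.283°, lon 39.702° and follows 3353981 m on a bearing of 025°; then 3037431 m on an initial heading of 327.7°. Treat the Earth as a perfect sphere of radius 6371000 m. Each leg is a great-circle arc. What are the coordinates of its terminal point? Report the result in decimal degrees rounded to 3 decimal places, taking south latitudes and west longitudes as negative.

Apply the spherical direct solution leg by leg, carrying full precision between legs.
Leg 1: from (-18.283°, 39.702°), δ = 3353981/6371000 = 0.526445 rad, θ = 25° → φ = 9.274°, λ = 52.127°.
Leg 2: from (9.274°, 52.127°), δ = 3037431/6371000 = 0.476759 rad, θ = 327.7° → φ = 31.736°, λ = 35.369°.

latitude 31.736°, longitude 35.369°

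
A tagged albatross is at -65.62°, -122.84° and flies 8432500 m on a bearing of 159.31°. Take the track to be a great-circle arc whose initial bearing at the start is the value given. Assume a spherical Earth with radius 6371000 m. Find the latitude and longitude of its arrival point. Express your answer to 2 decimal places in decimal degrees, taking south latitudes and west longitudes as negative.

latitude -36.68°, longitude 31.87°

The arc subtends δ = 8432500/6371000 = 1.323576 rad at the centre.
Converting: φ₁ = -1.145285 rad, θ = 2.780484 rad.
Applying the spherical law of cosines for sides, sin φ₂ = sin φ₁ cos δ + cos φ₁ sin δ cos θ = -0.597312, so φ₂ = -36.68°.
Δλ = atan2( sin θ sin δ cos φ₁ , cos δ − sin φ₁ sin φ₂ ) = atan2(0.141408, -0.299338) = 2.700266 rad = 154.71°.
λ₂ = λ₁ + Δλ = 31.87°.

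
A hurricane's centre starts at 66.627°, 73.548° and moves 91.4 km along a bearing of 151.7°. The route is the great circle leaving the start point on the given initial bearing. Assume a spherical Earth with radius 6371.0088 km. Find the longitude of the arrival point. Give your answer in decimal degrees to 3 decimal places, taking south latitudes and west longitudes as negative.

longitude 74.502°

Angular distance δ = d/R = 91.4 / 6371.0088 = 0.014346 rad.
Start latitude φ₁ = 1.162861 rad; initial bearing θ = 2.647664 rad.
Applying the spherical law of cosines for sides, sin φ₂ = sin φ₁ cos δ + cos φ₁ sin δ cos θ = 0.912836, so φ₂ = 65.900°.
Δλ = atan2( sin θ sin δ cos φ₁ , cos δ − sin φ₁ sin φ₂ ) = atan2(0.002698, 0.161967) = 0.016657 rad = 0.954°.
λ₂ = 73.548° + 0.954° = 74.502°.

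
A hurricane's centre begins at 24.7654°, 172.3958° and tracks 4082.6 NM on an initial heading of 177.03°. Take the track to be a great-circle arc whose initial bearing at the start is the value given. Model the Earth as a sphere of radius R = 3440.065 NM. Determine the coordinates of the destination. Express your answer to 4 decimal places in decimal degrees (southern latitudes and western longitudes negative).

The arc subtends δ = 4082.6/3440.065 = 1.186780 rad at the centre.
Start latitude φ₁ = 0.432238 rad; initial bearing θ = 3.089756 rad.
sin φ₂ = sin φ₁ cos δ + cos φ₁ sin δ cos θ = (0.418904)(0.374647) + (0.908031)(0.927167)(-0.998657) = -0.683824
φ₂ = asin(-0.683824) = -0.752991 rad = -43.1432°.
Then Δλ = atan2(0.043621, 0.661104) = 0.065887 rad, from sin θ sin δ cos φ₁ over cos δ − sin φ₁ sin φ₂.
λ₂ = 172.3958° + 3.7750° = 176.1708°.

latitude -43.1432°, longitude 176.1708°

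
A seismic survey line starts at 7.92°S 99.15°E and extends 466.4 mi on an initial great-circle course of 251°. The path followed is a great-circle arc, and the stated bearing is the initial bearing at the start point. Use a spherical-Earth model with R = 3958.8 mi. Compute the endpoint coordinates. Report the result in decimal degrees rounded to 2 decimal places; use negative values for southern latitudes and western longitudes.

Angular distance δ = d/R = 466.4 / 3958.8 = 0.117813 rad.
Converting: φ₁ = -0.138230 rad, θ = 4.380776 rad.
sin φ₂ = sin φ₁ cos δ + cos φ₁ sin δ cos θ = (-0.137790)(0.993068) + (0.990461)(0.117541)(-0.325568) = -0.174738
φ₂ = asin(-0.174738) = -0.175639 rad = -10.06°.
Then Δλ = atan2(-0.110077, 0.968991) = -0.113115 rad, from sin θ sin δ cos φ₁ over cos δ − sin φ₁ sin φ₂.
λ₂ = 99.15° + -6.48° = 92.67°.

latitude -10.06°, longitude 92.67°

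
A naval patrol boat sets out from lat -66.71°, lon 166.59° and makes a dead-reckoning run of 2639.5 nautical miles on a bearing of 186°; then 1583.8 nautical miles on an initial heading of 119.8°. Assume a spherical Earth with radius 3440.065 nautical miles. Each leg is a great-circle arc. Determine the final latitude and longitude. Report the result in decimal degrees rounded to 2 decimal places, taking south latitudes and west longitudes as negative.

latitude -66.30°, longitude 71.91°

Apply the spherical direct solution leg by leg, carrying full precision between legs.
Leg 1: from (-66.71°, 166.59°), δ = 2639.5/3440.065 = 0.767282 rad, θ = 186° → φ = -69.09°, λ = -1.68°.
Leg 2: from (-69.09°, -1.68°), δ = 1583.8/3440.065 = 0.460398 rad, θ = 119.8° → φ = -66.30°, λ = 71.91°.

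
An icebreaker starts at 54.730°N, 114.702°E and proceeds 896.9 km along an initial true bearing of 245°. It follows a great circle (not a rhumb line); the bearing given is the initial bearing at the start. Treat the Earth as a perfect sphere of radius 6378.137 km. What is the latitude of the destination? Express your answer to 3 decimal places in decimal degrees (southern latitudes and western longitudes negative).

latitude 50.731°

The arc subtends δ = 896.9/6378.137 = 0.140621 rad at the centre.
With φ₁ = 54.730° = 0.955219 rad and θ = 245° = 4.276057 rad:
Destination latitude: φ₂ = arcsin( sin φ₁ cos δ + cos φ₁ sin δ cos θ ) = arcsin(0.774178) = 50.731°.
Then Δλ = atan2(-0.073349, 0.358059) = -0.202056 rad, from sin θ sin δ cos φ₁ over cos δ − sin φ₁ sin φ₂.
Hence λ₂ = 114.702° + -11.577° = 103.125°.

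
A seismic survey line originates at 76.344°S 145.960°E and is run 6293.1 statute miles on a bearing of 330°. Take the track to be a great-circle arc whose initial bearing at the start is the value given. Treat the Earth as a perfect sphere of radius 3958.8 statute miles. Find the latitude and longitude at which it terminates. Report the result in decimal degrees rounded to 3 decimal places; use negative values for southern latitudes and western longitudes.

Angular distance δ = d/R = 6293.1 / 3958.8 = 1.589648 rad.
Start latitude φ₁ = -1.332454 rad; initial bearing θ = 5.759587 rad.
Applying the spherical law of cosines for sides, sin φ₂ = sin φ₁ cos δ + cos φ₁ sin δ cos θ = 0.222743, so φ₂ = 12.870°.
Δλ = atan2( sin θ sin δ cos φ₁ , cos δ − sin φ₁ sin φ₂ ) = atan2(-0.118025, 0.197596) = -0.538436 rad = -30.850°.
λ₂ = λ₁ + Δλ = 115.110°.

latitude 12.870°, longitude 115.110°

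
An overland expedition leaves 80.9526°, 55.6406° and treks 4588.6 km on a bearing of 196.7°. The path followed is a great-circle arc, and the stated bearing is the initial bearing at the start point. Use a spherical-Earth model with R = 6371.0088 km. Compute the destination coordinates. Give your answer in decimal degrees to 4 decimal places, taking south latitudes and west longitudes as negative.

Angular distance δ = d/R = 4588.6 / 6371.0088 = 0.720231 rad.
Start latitude φ₁ = 1.412889 rad; initial bearing θ = 3.433063 rad.
Applying the spherical law of cosines for sides, sin φ₂ = sin φ₁ cos δ + cos φ₁ sin δ cos θ = 0.642959, so φ₂ = 40.0129°.
For the longitude increment, Δλ = atan2( sin θ sin δ cos φ₁, cos δ − sin φ₁ sin φ₂ ) = atan2(-0.029804, 0.116693) = -14.3274°.
λ₂ = 55.6406° + -14.3274° = 41.3132°.

latitude 40.0129°, longitude 41.3132°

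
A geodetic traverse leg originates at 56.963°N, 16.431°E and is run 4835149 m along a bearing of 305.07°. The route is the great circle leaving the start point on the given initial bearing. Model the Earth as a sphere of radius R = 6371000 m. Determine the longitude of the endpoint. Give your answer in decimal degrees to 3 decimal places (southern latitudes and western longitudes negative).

longitude -67.076°

Angular distance δ = d/R = 4835149 / 6371000 = 0.758931 rad.
Start latitude φ₁ = 0.994192 rad; initial bearing θ = 5.324476 rad.
Destination latitude: φ₂ = arcsin( sin φ₁ cos δ + cos φ₁ sin δ cos θ ) = arcsin(0.823821) = 55.469°.
Then Δλ = atan2(-0.307053, 0.034947) = -1.457468 rad, from sin θ sin δ cos φ₁ over cos δ − sin φ₁ sin φ₂.
λ₂ = 16.431° + -83.507° = -67.076°.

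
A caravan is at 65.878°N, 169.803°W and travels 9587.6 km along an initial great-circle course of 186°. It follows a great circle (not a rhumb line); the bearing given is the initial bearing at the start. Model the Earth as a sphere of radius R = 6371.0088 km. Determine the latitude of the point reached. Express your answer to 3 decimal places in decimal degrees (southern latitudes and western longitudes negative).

latitude -20.209°

The arc subtends δ = 9587.6/6371.0088 = 1.504879 rad at the centre.
Start latitude φ₁ = 1.149788 rad; initial bearing θ = 3.246312 rad.
sin φ₂ = sin φ₁ cos δ + cos φ₁ sin δ cos θ = (0.912677)(0.065869) + (0.408681)(0.997828)(-0.994522) = -0.345442
φ₂ = asin(-0.345442) = -0.352710 rad = -20.209°.
Δλ = atan2( sin θ sin δ cos φ₁ , cos δ − sin φ₁ sin φ₂ ) = atan2(-0.042626, 0.381146) = -0.111374 rad = -6.381°.
Hence λ₂ = -169.803° + -6.381° = -176.184°.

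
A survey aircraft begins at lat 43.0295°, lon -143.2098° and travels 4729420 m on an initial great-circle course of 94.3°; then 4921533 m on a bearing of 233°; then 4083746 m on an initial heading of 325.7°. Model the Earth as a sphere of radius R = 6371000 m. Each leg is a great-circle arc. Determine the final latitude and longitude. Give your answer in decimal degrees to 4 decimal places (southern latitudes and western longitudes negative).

latitude 27.5879°, longitude -149.8373°

Apply the spherical direct solution leg by leg, carrying full precision between legs.
Leg 1: from (43.0295°, -143.2098°), δ = 4729420/6371000 = 0.742336 rad, θ = 94.3° → φ = 27.7610°, λ = -93.5874°.
Leg 2: from (27.7610°, -93.5874°), δ = 4921533/6371000 = 0.772490 rad, θ = 233° → φ = -2.1830°, λ = -127.4904°.
Leg 3: from (-2.1830°, -127.4904°), δ = 4083746/6371000 = 0.640990 rad, θ = 325.7° → φ = 27.5879°, λ = -149.8373°.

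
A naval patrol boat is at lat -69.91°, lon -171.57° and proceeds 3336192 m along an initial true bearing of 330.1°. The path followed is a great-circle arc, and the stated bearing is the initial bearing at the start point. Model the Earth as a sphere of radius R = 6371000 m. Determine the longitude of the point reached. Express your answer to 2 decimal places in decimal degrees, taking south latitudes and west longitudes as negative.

longitude 168.95°

Central angle δ = d/R = 0.523653 rad.
Start latitude φ₁ = -1.220160 rad; initial bearing θ = 5.761332 rad.
sin φ₂ = sin φ₁ cos δ + cos φ₁ sin δ cos θ = (-0.939154)(0.865998) + (0.343496)(0.500047)(0.866897) = -0.664404
φ₂ = asin(-0.664404) = -0.726697 rad = -41.64°.
Δλ = atan2( sin θ sin δ cos φ₁ , cos δ − sin φ₁ sin φ₂ ) = atan2(-0.085622, 0.242020) = -0.340040 rad = -19.48°.
λ₂ = -171.57° + -19.48° = -191.05°, normalized to (−180°, 180°] → 168.95°.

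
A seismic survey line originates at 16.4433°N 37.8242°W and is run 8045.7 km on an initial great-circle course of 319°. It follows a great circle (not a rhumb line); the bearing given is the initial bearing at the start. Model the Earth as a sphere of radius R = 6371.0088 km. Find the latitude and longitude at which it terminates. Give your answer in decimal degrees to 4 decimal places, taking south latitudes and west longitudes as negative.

latitude 50.8584°, longitude -119.8920°

The arc subtends δ = 8045.7/6371.0088 = 1.262861 rad at the centre.
With φ₁ = 16.4433° = 0.286990 rad and θ = 319° = 5.567600 rad:
Destination latitude: φ₂ = arcsin( sin φ₁ cos δ + cos φ₁ sin δ cos θ ) = arcsin(0.775589) = 50.8584°.
Δλ = atan2( sin θ sin δ cos φ₁ , cos δ − sin φ₁ sin φ₂ ) = atan2(-0.599629, 0.083548) = -1.432354 rad = -82.0678°.
λ₂ = -37.8242° + -82.0678° = -119.8920°.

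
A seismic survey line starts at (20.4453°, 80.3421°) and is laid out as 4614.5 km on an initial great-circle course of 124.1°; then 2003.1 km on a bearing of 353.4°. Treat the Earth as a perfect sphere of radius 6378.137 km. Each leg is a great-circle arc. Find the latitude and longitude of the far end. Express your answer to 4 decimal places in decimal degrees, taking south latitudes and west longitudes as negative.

latitude 12.9433°, longitude 111.6359°

Apply the spherical direct solution leg by leg, carrying full precision between legs.
Leg 1: from (20.4453°, 80.3421°), δ = 4614.5/6378.137 = 0.723487 rad, θ = 124.1° → φ = -4.9309°, λ = 113.7238°.
Leg 2: from (-4.9309°, 113.7238°), δ = 2003.1/6378.137 = 0.314057 rad, θ = 353.4° → φ = 12.9433°, λ = 111.6359°.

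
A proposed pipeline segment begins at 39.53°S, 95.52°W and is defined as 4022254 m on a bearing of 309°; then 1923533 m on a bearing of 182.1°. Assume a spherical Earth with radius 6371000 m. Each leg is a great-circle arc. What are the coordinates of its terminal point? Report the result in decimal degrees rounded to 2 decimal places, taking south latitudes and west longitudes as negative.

Apply the spherical direct solution leg by leg, carrying full precision between legs.
Leg 1: from (-39.53°, -95.52°), δ = 4022254/6371000 = 0.631338 rad, θ = 309° → φ = -13.14°, λ = -123.62°.
Leg 2: from (-13.14°, -123.62°), δ = 1923533/6371000 = 0.301920 rad, θ = 182.1° → φ = -30.42°, λ = -124.34°.

latitude -30.42°, longitude -124.34°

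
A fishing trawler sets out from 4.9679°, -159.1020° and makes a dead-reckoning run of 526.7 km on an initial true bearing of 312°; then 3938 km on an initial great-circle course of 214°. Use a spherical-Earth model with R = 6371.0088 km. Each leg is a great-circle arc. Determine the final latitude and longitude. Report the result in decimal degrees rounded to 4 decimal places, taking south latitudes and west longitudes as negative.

latitude -21.1251°, longitude 177.0158°

Apply the spherical direct solution leg by leg, carrying full precision between legs.
Leg 1: from (4.9679°, -159.1020°), δ = 526.7/6371.0088 = 0.082671 rad, θ = 312° → φ = 8.1259°, λ = -162.6560°.
Leg 2: from (8.1259°, -162.6560°), δ = 3938/6371.0088 = 0.618112 rad, θ = 214° → φ = -21.1251°, λ = 177.0158°.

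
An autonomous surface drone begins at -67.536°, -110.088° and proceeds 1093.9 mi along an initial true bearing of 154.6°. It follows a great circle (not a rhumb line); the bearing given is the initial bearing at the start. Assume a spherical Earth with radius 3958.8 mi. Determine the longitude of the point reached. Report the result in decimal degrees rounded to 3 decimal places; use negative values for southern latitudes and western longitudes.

longitude -70.169°

δ = 1093.9/3958.8 = 0.276321 rad (15.8320°).
With φ₁ = -67.536° = -1.178726 rad and θ = 154.6° = 2.698279 rad:
Applying the spherical law of cosines for sides, sin φ₂ = sin φ₁ cos δ + cos φ₁ sin δ cos θ = -0.983232, so φ₂ = -79.493°.
Then Δλ = atan2(0.044714, 0.053442) = 0.696716 rad, from sin θ sin δ cos φ₁ over cos δ − sin φ₁ sin φ₂.
Hence λ₂ = -110.088° + 39.919° = -70.169°.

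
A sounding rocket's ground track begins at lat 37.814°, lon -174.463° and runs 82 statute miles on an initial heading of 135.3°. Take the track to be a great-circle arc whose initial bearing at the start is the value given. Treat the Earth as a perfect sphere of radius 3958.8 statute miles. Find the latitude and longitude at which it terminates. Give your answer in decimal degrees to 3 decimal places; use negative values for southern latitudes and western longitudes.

δ = 82/3958.8 = 0.020713 rad (1.1868°).
With φ₁ = 37.814° = 0.659979 rad and θ = 135.3° = 2.361430 rad:
Destination latitude: φ₂ = arcsin( sin φ₁ cos δ + cos φ₁ sin δ cos θ ) = arcsin(0.601338) = 36.966°.
Then Δλ = atan2(0.011509, 0.631105) = 0.018235 rad, from sin θ sin δ cos φ₁ over cos δ − sin φ₁ sin φ₂.
Hence λ₂ = -174.463° + 1.045° = -173.418°.

latitude 36.966°, longitude -173.418°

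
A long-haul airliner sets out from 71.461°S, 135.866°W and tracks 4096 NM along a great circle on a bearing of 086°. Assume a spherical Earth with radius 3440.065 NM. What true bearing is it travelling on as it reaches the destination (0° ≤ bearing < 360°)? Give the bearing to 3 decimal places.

final bearing 19.642°

The arc subtends δ = 4096/3440.065 = 1.190675 rad at the centre.
Start latitude φ₁ = -1.247230 rad; initial bearing θ = 1.500983 rad.
sin φ₂ = sin φ₁ cos δ + cos φ₁ sin δ cos θ = (-0.948107)(0.371033) + (0.317950)(0.928620)(0.069756) = -0.331183
φ₂ = asin(-0.331183) = -0.337557 rad = -19.341°.
Then Δλ = atan2(0.294535, 0.057036) = 1.379517 rad, from sin θ sin δ cos φ₁ over cos δ − sin φ₁ sin φ₂.
λ₂ = -135.866° + 79.041° = -56.825°.
The forward bearing on arrival equals the back-azimuth from the destination plus 180°.
Back-azimuth from P₂ (-19.341°, -56.825°) to P₁ (-71.461°, -135.866°), with Δλ' = λ₁ − λ₂ = -79.041°: atan2( sin Δλ' cos φ₁ , cos φ₂ sin φ₁ − sin φ₂ cos φ₁ cos Δλ' ) = 199.642°.
Final bearing = (199.642° + 180°) mod 360° = 19.642°.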